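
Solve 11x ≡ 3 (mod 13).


GCD(11, 13) = 1, unique solution
a^(-1) mod 13 = 6
x = 6 * 3 mod 13 = 5

x ≡ 5 (mod 13)


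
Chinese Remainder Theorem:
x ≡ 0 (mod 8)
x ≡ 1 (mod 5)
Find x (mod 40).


M = 8*5 = 40
M1 = M/8 = 5, M2 = M/5 = 8
M1^(-1) mod 8 = 5, M2^(-1) mod 5 = 2
x = 0*5*5 + 1*8*2 = 16
16 mod 40 = 16
Check: 16 mod 8 = 0 ✓, 16 mod 5 = 1 ✓

x ≡ 16 (mod 40)


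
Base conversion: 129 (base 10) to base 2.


129 (base 10) = 129 (decimal)
129 (decimal) = 10000001 (base 2)


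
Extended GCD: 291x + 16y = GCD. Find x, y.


Tabular extended Euclidean (each row: r = 291*s + 16*t):
r=291, s=1, t=0
r=16, s=0, t=1
q=18: r=3, s=1, t=-18   [291*(1) + 16*(-18) = 3]
q=5: r=1, s=-5, t=91   [291*(-5) + 16*(91) = 1]
q=3: r=0, s=16, t=-291   [291*(16) + 16*(-291) = 0]
GCD = 1; from the row with r=1: x=-5, y=91
Check: 291*(-5) + 16*(91) = -1455 + 1456 = 1

GCD = 1, x = -5, y = 91


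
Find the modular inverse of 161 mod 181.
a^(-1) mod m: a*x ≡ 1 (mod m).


Use the extended Euclidean algorithm on (181, 161); each row r = 181*s + 161*t:
r=181, s=1, t=0
r=161, s=0, t=1
q=1: r=20, s=1, t=-1   [181*(1) + 161*(-1) = 20]
q=8: r=1, s=-8, t=9   [181*(-8) + 161*(9) = 1]
q=20: r=0, s=161, t=-181   [181*(161) + 161*(-181) = 0]
GCD = 1 with t = 9, so 161*(9) ≡ 1 (mod 181)
Inverse = 9 mod 181 = 9
Check: 161 * 9 = 1449 ≡ 1 (mod 181)

161^(-1) ≡ 9 (mod 181)


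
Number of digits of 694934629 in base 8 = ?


694934629 in base 8 = 5132756145
Number of digits = 10

10 digits (base 8)


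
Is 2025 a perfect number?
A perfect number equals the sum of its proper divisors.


Proper divisors of 2025: 1, 3, 5, 9, 15, 25, 27, 45, 75, 81, 135, 225, 405, 675
Sum = 1 + 3 + 5 + 9 + 15 + 25 + 27 + 45 + 75 + 81 + 135 + 225 + 405 + 675 = 1726

No, 2025 is not perfect (1726 ≠ 2025)


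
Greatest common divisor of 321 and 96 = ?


321 = 3 * 96 + 33
96 = 2 * 33 + 30
33 = 1 * 30 + 3
30 = 10 * 3 + 0
GCD = 3


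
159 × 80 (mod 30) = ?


159 × 80 = 12720
12720 mod 30 = 0


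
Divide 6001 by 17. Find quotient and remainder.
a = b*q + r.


6001 = 17 * 353 + 0
Check: 6001 + 0 = 6001

q = 353, r = 0


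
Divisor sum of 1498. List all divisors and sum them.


Divisors of 1498: 1, 2, 7, 14, 107, 214, 749, 1498
Sum = 1 + 2 + 7 + 14 + 107 + 214 + 749 + 1498 = 2592

σ(1498) = 2592


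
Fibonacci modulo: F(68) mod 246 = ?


F(k) mod 246 for k=1..68:
1, 1, 2, 3, 5, 8, 13, 21, 34, 55, 89, 144, 233, 131, 118, 3, 121, 124, 245, 123, 122, 245, 121, 120, 241, 115, 110, 225, 89, 68, 157, 225, 136, 115, 5, 120, 125, 245, 124, 123, 1, 124, 125, 3, 128, 131, 13, 144, 157, 55, 212, 21, 233, 8, 241, 3, 244, 1, 245, 0, 245, 245, 244, 243, 241, 238, 233, 225
F(68) mod 246 = 225


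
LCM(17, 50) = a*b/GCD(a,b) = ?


GCD(17, 50) = 1
LCM = 17*50/1 = 850/1 = 850

LCM = 850


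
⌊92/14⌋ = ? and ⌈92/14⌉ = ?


92/14 = 6.5714
floor = 6
ceil = 7

floor = 6, ceil = 7


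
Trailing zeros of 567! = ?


floor(567/5) = 113
floor(567/25) = 22
floor(567/125) = 4
Total = 139

139 trailing zeros


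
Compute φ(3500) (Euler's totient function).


3500 = 2^2 × 5^3 × 7
Prime factors: 2, 5, 7
φ(3500) = 3500 × (1-1/2) × (1-1/5) × (1-1/7)
= 3500 × 1/2 × 4/5 × 6/7 = 1200

φ(3500) = 1200


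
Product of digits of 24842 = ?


2 × 4 × 8 × 4 × 2 = 512


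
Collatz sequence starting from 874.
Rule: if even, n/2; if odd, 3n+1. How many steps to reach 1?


874 → 437 → 1312 → 656 → 328 → 164 → 82 → 41 → 124 → 62 → 31 → 94 → 47 → 142 → 71 → 214 → 107 → 322 → 161 → 484 → 242 → 121 → 364 → 182 → 91 → 274 → 137 → 412 → 206 → 103 → 310 → 155 → 466 → 233 → 700 → 350 → 175 → 526 → 263 → 790 → 395 → 1186 → 593 → 1780 → 890 → 445 → 1336 → 668 → 334 → 167 → 502 → 251 → 754 → 377 → 1132 → 566 → 283 → 850 → 425 → 1276 → 638 → 319 → 958 → 479 → 1438 → 719 → 2158 → 1079 → 3238 → 1619 → 4858 → 2429 → 7288 → 3644 → 1822 → 911 → 2734 → 1367 → 4102 → 2051 → 6154 → 3077 → 9232 → 4616 → 2308 → 1154 → 577 → 1732 → 866 → 433 → 1300 → 650 → 325 → 976 → 488 → 244 → 122 → 61 → 184 → 92 → 46 → 23 → 70 → 35 → 106 → 53 → 160 → 80 → 40 → 20 → 10 → 5 → 16 → 8 → 4 → 2 → 1
Total steps = 116

116 steps


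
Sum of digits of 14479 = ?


1 + 4 + 4 + 7 + 9 = 25


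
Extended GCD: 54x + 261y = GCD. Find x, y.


Tabular extended Euclidean (each row: r = 54*s + 261*t):
r=54, s=1, t=0
r=261, s=0, t=1
q=0: r=54, s=1, t=0   [54*(1) + 261*(0) = 54]
q=4: r=45, s=-4, t=1   [54*(-4) + 261*(1) = 45]
q=1: r=9, s=5, t=-1   [54*(5) + 261*(-1) = 9]
q=5: r=0, s=-29, t=6   [54*(-29) + 261*(6) = 0]
GCD = 9; from the row with r=9: x=5, y=-1
Check: 54*(5) + 261*(-1) = 270 - 261 = 9

GCD = 9, x = 5, y = -1


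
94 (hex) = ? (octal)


94 (base 16) = 148 (decimal)
148 (decimal) = 224 (base 8)


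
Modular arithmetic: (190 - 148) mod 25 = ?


190 - 148 = 42
42 mod 25 = 17


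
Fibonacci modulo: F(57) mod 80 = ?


F(k) mod 80 for k=1..57:
1, 1, 2, 3, 5, 8, 13, 21, 34, 55, 9, 64, 73, 57, 50, 27, 77, 24, 21, 45, 66, 31, 17, 48, 65, 33, 18, 51, 69, 40, 29, 69, 18, 7, 25, 32, 57, 9, 66, 75, 61, 56, 37, 13, 50, 63, 33, 16, 49, 65, 34, 19, 53, 72, 45, 37, 2
F(57) mod 80 = 2


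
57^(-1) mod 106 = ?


Use the extended Euclidean algorithm on (106, 57); each row r = 106*s + 57*t:
r=106, s=1, t=0
r=57, s=0, t=1
q=1: r=49, s=1, t=-1   [106*(1) + 57*(-1) = 49]
q=1: r=8, s=-1, t=2   [106*(-1) + 57*(2) = 8]
q=6: r=1, s=7, t=-13   [106*(7) + 57*(-13) = 1]
q=8: r=0, s=-57, t=106   [106*(-57) + 57*(106) = 0]
GCD = 1 with t = -13, so 57*(-13) ≡ 1 (mod 106)
Inverse = -13 mod 106 = 93
Check: 57 * 93 = 5301 ≡ 1 (mod 106)

57^(-1) ≡ 93 (mod 106)


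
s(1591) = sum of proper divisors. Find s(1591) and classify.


Proper divisors: 1, 37, 43
Sum = 1 + 37 + 43 = 81
81 < 1591 → deficient

s(1591) = 81 (deficient)


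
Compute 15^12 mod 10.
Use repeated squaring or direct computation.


15^1 mod 10 = 5
15^2 mod 10 = 5
15^3 mod 10 = 5
15^4 mod 10 = 5
15^5 mod 10 = 5
15^6 mod 10 = 5
15^7 mod 10 = 5
15^8 mod 10 = 5
15^9 mod 10 = 5
15^10 mod 10 = 5
15^11 mod 10 = 5
15^12 mod 10 = 5


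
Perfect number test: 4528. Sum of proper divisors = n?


Proper divisors of 4528: 1, 2, 4, 8, 16, 283, 566, 1132, 2264
Sum = 1 + 2 + 4 + 8 + 16 + 283 + 566 + 1132 + 2264 = 4276

No, 4528 is not perfect (4276 ≠ 4528)


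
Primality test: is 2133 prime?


2133 / 3 = 711 (exact division)
2133 is NOT prime.

No, 2133 is not prime


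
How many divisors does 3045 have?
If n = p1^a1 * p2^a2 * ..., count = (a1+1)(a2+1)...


3045 = 3^1 × 5^1 × 7^1 × 29^1
d(3045) = (1+1) × (1+1) × (1+1) × (1+1) = 16

16 divisors


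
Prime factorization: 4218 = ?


4218 / 2 = 2109
2109 / 3 = 703
703 / 19 = 37
37 / 37 = 1
4218 = 2 × 3 × 19 × 37


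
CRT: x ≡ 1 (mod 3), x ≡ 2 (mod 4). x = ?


M = 3*4 = 12
M1 = M/3 = 4, M2 = M/4 = 3
M1^(-1) mod 3 = 1, M2^(-1) mod 4 = 3
x = 1*4*1 + 2*3*3 = 22
22 mod 12 = 10
Check: 10 mod 3 = 1 ✓, 10 mod 4 = 2 ✓

x ≡ 10 (mod 12)


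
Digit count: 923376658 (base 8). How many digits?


923376658 in base 8 = 6702316022
Number of digits = 10

10 digits (base 8)


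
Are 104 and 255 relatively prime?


Euclidean algorithm:
255 = 2 * 104 + 47
104 = 2 * 47 + 10
47 = 4 * 10 + 7
10 = 1 * 7 + 3
7 = 2 * 3 + 1
3 = 3 * 1 + 0
GCD(104, 255) = 1

Yes, coprime (GCD = 1)


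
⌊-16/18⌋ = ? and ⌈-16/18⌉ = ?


-16/18 = -0.8889
floor = -1
ceil = 0

floor = -1, ceil = 0


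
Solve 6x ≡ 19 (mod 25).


GCD(6, 25) = 1, unique solution
a^(-1) mod 25 = 21
x = 21 * 19 mod 25 = 24

x ≡ 24 (mod 25)


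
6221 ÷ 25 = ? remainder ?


6221 = 25 * 248 + 21
Check: 6200 + 21 = 6221

q = 248, r = 21


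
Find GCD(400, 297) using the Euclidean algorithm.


400 = 1 * 297 + 103
297 = 2 * 103 + 91
103 = 1 * 91 + 12
91 = 7 * 12 + 7
12 = 1 * 7 + 5
7 = 1 * 5 + 2
5 = 2 * 2 + 1
2 = 2 * 1 + 0
GCD = 1


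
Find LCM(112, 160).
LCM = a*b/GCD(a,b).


GCD(112, 160) = 16
LCM = 112*160/16 = 17920/16 = 1120

LCM = 1120


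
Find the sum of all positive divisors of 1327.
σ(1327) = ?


Divisors of 1327: 1, 1327
Sum = 1 + 1327 = 1328

σ(1327) = 1328


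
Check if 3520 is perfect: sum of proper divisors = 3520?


Proper divisors of 3520: 1, 2, 4, 5, 8, 10, 11, 16, 20, 22, 32, 40, 44, 55, 64, 80, 88, 110, 160, 176, 220, 320, 352, 440, 704, 880, 1760
Sum = 1 + 2 + 4 + 5 + 8 + 10 + 11 + 16 + 20 + 22 + 32 + 40 + 44 + 55 + 64 + 80 + 88 + 110 + 160 + 176 + 220 + 320 + 352 + 440 + 704 + 880 + 1760 = 5624

No, 3520 is not perfect (5624 ≠ 3520)


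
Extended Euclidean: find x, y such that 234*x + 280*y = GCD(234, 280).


Tabular extended Euclidean (each row: r = 234*s + 280*t):
r=234, s=1, t=0
r=280, s=0, t=1
q=0: r=234, s=1, t=0   [234*(1) + 280*(0) = 234]
q=1: r=46, s=-1, t=1   [234*(-1) + 280*(1) = 46]
q=5: r=4, s=6, t=-5   [234*(6) + 280*(-5) = 4]
q=11: r=2, s=-67, t=56   [234*(-67) + 280*(56) = 2]
q=2: r=0, s=140, t=-117   [234*(140) + 280*(-117) = 0]
GCD = 2; from the row with r=2: x=-67, y=56
Check: 234*(-67) + 280*(56) = -15678 + 15680 = 2

GCD = 2, x = -67, y = 56


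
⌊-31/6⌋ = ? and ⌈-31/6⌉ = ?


-31/6 = -5.1667
floor = -6
ceil = -5

floor = -6, ceil = -5


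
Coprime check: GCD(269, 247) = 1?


Euclidean algorithm:
269 = 1 * 247 + 22
247 = 11 * 22 + 5
22 = 4 * 5 + 2
5 = 2 * 2 + 1
2 = 2 * 1 + 0
GCD(269, 247) = 1

Yes, coprime (GCD = 1)


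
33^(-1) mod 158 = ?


Use the extended Euclidean algorithm on (158, 33); each row r = 158*s + 33*t:
r=158, s=1, t=0
r=33, s=0, t=1
q=4: r=26, s=1, t=-4   [158*(1) + 33*(-4) = 26]
q=1: r=7, s=-1, t=5   [158*(-1) + 33*(5) = 7]
q=3: r=5, s=4, t=-19   [158*(4) + 33*(-19) = 5]
q=1: r=2, s=-5, t=24   [158*(-5) + 33*(24) = 2]
q=2: r=1, s=14, t=-67   [158*(14) + 33*(-67) = 1]
q=2: r=0, s=-33, t=158   [158*(-33) + 33*(158) = 0]
GCD = 1 with t = -67, so 33*(-67) ≡ 1 (mod 158)
Inverse = -67 mod 158 = 91
Check: 33 * 91 = 3003 ≡ 1 (mod 158)

33^(-1) ≡ 91 (mod 158)


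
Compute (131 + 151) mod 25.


131 + 151 = 282
282 mod 25 = 7


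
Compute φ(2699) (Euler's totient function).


2699 = 2699
Prime factors: 2699
φ(2699) = 2699 × (1-1/2699)
= 2699 × 2698/2699 = 2698

φ(2699) = 2698


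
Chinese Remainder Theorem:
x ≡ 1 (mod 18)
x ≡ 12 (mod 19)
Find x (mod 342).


M = 18*19 = 342
M1 = M/18 = 19, M2 = M/19 = 18
M1^(-1) mod 18 = 1, M2^(-1) mod 19 = 18
x = 1*19*1 + 12*18*18 = 3907
3907 mod 342 = 145
Check: 145 mod 18 = 1 ✓, 145 mod 19 = 12 ✓

x ≡ 145 (mod 342)


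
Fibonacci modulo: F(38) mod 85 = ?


F(k) mod 85 for k=1..38:
1, 1, 2, 3, 5, 8, 13, 21, 34, 55, 4, 59, 63, 37, 15, 52, 67, 34, 16, 50, 66, 31, 12, 43, 55, 13, 68, 81, 64, 60, 39, 14, 53, 67, 35, 17, 52, 69
F(38) mod 85 = 69


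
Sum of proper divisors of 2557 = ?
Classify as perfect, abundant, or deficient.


Proper divisors: 1
Sum = 1 = 1
1 < 2557 → deficient

s(2557) = 1 (deficient)


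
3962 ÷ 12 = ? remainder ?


3962 = 12 * 330 + 2
Check: 3960 + 2 = 3962

q = 330, r = 2


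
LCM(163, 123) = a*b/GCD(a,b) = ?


GCD(163, 123) = 1
LCM = 163*123/1 = 20049/1 = 20049

LCM = 20049


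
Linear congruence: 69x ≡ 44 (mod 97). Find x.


GCD(69, 97) = 1, unique solution
a^(-1) mod 97 = 45
x = 45 * 44 mod 97 = 40

x ≡ 40 (mod 97)


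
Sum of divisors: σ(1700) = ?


Divisors of 1700: 1, 2, 4, 5, 10, 17, 20, 25, 34, 50, 68, 85, 100, 170, 340, 425, 850, 1700
Sum = 1 + 2 + 4 + 5 + 10 + 17 + 20 + 25 + 34 + 50 + 68 + 85 + 100 + 170 + 340 + 425 + 850 + 1700 = 3906

σ(1700) = 3906


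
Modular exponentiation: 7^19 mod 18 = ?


7^1 mod 18 = 7
7^2 mod 18 = 13
7^3 mod 18 = 1
7^4 mod 18 = 7
7^5 mod 18 = 13
7^6 mod 18 = 1
7^7 mod 18 = 7
7^8 mod 18 = 13
7^9 mod 18 = 1
7^10 mod 18 = 7
7^11 mod 18 = 13
7^12 mod 18 = 1
7^13 mod 18 = 7
7^14 mod 18 = 13
7^15 mod 18 = 1
7^16 mod 18 = 7
7^17 mod 18 = 13
7^18 mod 18 = 1
7^19 mod 18 = 7


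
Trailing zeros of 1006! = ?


floor(1006/5) = 201
floor(1006/25) = 40
floor(1006/125) = 8
floor(1006/625) = 1
Total = 250

250 trailing zeros


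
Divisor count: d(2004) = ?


2004 = 2^2 × 3^1 × 167^1
d(2004) = (2+1) × (1+1) × (1+1) = 12

12 divisors


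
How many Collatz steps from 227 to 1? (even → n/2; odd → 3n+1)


227 → 682 → 341 → 1024 → 512 → 256 → 128 → 64 → 32 → 16 → 8 → 4 → 2 → 1
Total steps = 13

13 steps


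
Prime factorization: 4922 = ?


4922 / 2 = 2461
2461 / 23 = 107
107 / 107 = 1
4922 = 2 × 23 × 107


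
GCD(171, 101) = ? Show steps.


171 = 1 * 101 + 70
101 = 1 * 70 + 31
70 = 2 * 31 + 8
31 = 3 * 8 + 7
8 = 1 * 7 + 1
7 = 7 * 1 + 0
GCD = 1


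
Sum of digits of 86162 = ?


8 + 6 + 1 + 6 + 2 = 23


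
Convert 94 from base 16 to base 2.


94 (base 16) = 148 (decimal)
148 (decimal) = 10010100 (base 2)


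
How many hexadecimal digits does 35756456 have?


35756456 in base 16 = 22199A8
Number of digits = 7

7 digits (base 16)


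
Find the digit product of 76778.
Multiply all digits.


7 × 6 × 7 × 7 × 8 = 16464


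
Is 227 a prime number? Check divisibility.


Check divisors up to sqrt(227) = 15.0665
No divisors found.
227 is prime.

Yes, 227 is prime


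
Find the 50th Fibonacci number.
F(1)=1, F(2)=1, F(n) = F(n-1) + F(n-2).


Sequence: 1, 1, 2, 3, 5, 8, 13, 21, 34, 55, 89, 144, 233, 377, 610, 987, 1597, 2584, 4181, 6765, 10946, 17711, 28657, 46368, 75025, 121393, 196418, 317811, 514229, 832040, 1346269, 2178309, 3524578, 5702887, 9227465, 14930352, 24157817, 39088169, 63245986, 102334155, 165580141, 267914296, 433494437, 701408733, 1134903170, 1836311903, 2971215073, 4807526976, 7778742049, 12586269025
F(50) = 12586269025


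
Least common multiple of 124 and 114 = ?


GCD(124, 114) = 2
LCM = 124*114/2 = 14136/2 = 7068

LCM = 7068


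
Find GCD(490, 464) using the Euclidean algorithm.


490 = 1 * 464 + 26
464 = 17 * 26 + 22
26 = 1 * 22 + 4
22 = 5 * 4 + 2
4 = 2 * 2 + 0
GCD = 2


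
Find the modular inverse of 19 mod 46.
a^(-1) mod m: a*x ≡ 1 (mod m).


Use the extended Euclidean algorithm on (46, 19); each row r = 46*s + 19*t:
r=46, s=1, t=0
r=19, s=0, t=1
q=2: r=8, s=1, t=-2   [46*(1) + 19*(-2) = 8]
q=2: r=3, s=-2, t=5   [46*(-2) + 19*(5) = 3]
q=2: r=2, s=5, t=-12   [46*(5) + 19*(-12) = 2]
q=1: r=1, s=-7, t=17   [46*(-7) + 19*(17) = 1]
q=2: r=0, s=19, t=-46   [46*(19) + 19*(-46) = 0]
GCD = 1 with t = 17, so 19*(17) ≡ 1 (mod 46)
Inverse = 17 mod 46 = 17
Check: 19 * 17 = 323 ≡ 1 (mod 46)

19^(-1) ≡ 17 (mod 46)


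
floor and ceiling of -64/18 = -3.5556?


-64/18 = -3.5556
floor = -4
ceil = -3

floor = -4, ceil = -3


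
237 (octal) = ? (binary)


237 (base 8) = 159 (decimal)
159 (decimal) = 10011111 (base 2)


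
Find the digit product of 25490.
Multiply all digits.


2 × 5 × 4 × 9 × 0 = 0


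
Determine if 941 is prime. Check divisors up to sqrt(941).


Check divisors up to sqrt(941) = 30.6757
No divisors found.
941 is prime.

Yes, 941 is prime


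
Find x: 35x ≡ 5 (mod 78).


GCD(35, 78) = 1, unique solution
a^(-1) mod 78 = 29
x = 29 * 5 mod 78 = 67

x ≡ 67 (mod 78)


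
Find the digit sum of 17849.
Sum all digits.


1 + 7 + 8 + 4 + 9 = 29


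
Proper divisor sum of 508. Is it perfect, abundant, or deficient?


Proper divisors: 1, 2, 4, 127, 254
Sum = 1 + 2 + 4 + 127 + 254 = 388
388 < 508 → deficient

s(508) = 388 (deficient)


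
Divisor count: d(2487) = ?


2487 = 3^1 × 829^1
d(2487) = (1+1) × (1+1) = 4

4 divisors


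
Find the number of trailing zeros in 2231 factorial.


floor(2231/5) = 446
floor(2231/25) = 89
floor(2231/125) = 17
floor(2231/625) = 3
Total = 555

555 trailing zeros


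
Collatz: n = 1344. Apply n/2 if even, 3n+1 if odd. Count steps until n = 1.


1344 → 672 → 336 → 168 → 84 → 42 → 21 → 64 → 32 → 16 → 8 → 4 → 2 → 1
Total steps = 13

13 steps


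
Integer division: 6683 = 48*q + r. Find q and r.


6683 = 48 * 139 + 11
Check: 6672 + 11 = 6683

q = 139, r = 11


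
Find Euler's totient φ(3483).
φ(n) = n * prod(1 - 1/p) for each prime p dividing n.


3483 = 3^4 × 43
Prime factors: 3, 43
φ(3483) = 3483 × (1-1/3) × (1-1/43)
= 3483 × 2/3 × 42/43 = 2268

φ(3483) = 2268


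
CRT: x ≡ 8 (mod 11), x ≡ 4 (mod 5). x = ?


M = 11*5 = 55
M1 = M/11 = 5, M2 = M/5 = 11
M1^(-1) mod 11 = 9, M2^(-1) mod 5 = 1
x = 8*5*9 + 4*11*1 = 404
404 mod 55 = 19
Check: 19 mod 11 = 8 ✓, 19 mod 5 = 4 ✓

x ≡ 19 (mod 55)


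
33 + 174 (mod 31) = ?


33 + 174 = 207
207 mod 31 = 21


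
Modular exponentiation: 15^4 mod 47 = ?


15^1 mod 47 = 15
15^2 mod 47 = 37
15^3 mod 47 = 38
15^4 mod 47 = 6


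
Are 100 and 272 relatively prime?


Euclidean algorithm:
272 = 2 * 100 + 72
100 = 1 * 72 + 28
72 = 2 * 28 + 16
28 = 1 * 16 + 12
16 = 1 * 12 + 4
12 = 3 * 4 + 0
GCD(100, 272) = 4

No, not coprime (GCD = 4)


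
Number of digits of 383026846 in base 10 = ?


383026846 has 9 digits in base 10
floor(log10(383026846)) + 1 = floor(8.5832) + 1 = 9

9 digits (base 10)


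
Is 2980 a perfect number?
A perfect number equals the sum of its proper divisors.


Proper divisors of 2980: 1, 2, 4, 5, 10, 20, 149, 298, 596, 745, 1490
Sum = 1 + 2 + 4 + 5 + 10 + 20 + 149 + 298 + 596 + 745 + 1490 = 3320

No, 2980 is not perfect (3320 ≠ 2980)


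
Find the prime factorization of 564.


564 / 2 = 282
282 / 2 = 141
141 / 3 = 47
47 / 47 = 1
564 = 2^2 × 3 × 47


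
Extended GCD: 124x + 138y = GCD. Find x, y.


Tabular extended Euclidean (each row: r = 124*s + 138*t):
r=124, s=1, t=0
r=138, s=0, t=1
q=0: r=124, s=1, t=0   [124*(1) + 138*(0) = 124]
q=1: r=14, s=-1, t=1   [124*(-1) + 138*(1) = 14]
q=8: r=12, s=9, t=-8   [124*(9) + 138*(-8) = 12]
q=1: r=2, s=-10, t=9   [124*(-10) + 138*(9) = 2]
q=6: r=0, s=69, t=-62   [124*(69) + 138*(-62) = 0]
GCD = 2; from the row with r=2: x=-10, y=9
Check: 124*(-10) + 138*(9) = -1240 + 1242 = 2

GCD = 2, x = -10, y = 9


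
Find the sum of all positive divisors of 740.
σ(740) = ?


Divisors of 740: 1, 2, 4, 5, 10, 20, 37, 74, 148, 185, 370, 740
Sum = 1 + 2 + 4 + 5 + 10 + 20 + 37 + 74 + 148 + 185 + 370 + 740 = 1596

σ(740) = 1596


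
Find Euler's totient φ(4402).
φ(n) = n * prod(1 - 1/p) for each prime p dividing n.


4402 = 2 × 31 × 71
Prime factors: 2, 31, 71
φ(4402) = 4402 × (1-1/2) × (1-1/31) × (1-1/71)
= 4402 × 1/2 × 30/31 × 70/71 = 2100

φ(4402) = 2100


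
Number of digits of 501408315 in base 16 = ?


501408315 in base 16 = 1DE2E23B
Number of digits = 8

8 digits (base 16)


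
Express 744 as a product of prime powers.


744 / 2 = 372
372 / 2 = 186
186 / 2 = 93
93 / 3 = 31
31 / 31 = 1
744 = 2^3 × 3 × 31


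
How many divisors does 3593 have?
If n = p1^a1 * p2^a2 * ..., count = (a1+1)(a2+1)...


3593 = 3593^1
d(3593) = (1+1) = 2

2 divisors


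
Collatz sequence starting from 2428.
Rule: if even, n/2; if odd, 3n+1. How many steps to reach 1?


2428 → 1214 → 607 → 1822 → 911 → 2734 → 1367 → 4102 → 2051 → 6154 → 3077 → 9232 → 4616 → 2308 → 1154 → 577 → 1732 → 866 → 433 → 1300 → 650 → 325 → 976 → 488 → 244 → 122 → 61 → 184 → 92 → 46 → 23 → 70 → 35 → 106 → 53 → 160 → 80 → 40 → 20 → 10 → 5 → 16 → 8 → 4 → 2 → 1
Total steps = 45

45 steps


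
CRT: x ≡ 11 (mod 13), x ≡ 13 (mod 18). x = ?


M = 13*18 = 234
M1 = M/13 = 18, M2 = M/18 = 13
M1^(-1) mod 13 = 8, M2^(-1) mod 18 = 7
x = 11*18*8 + 13*13*7 = 2767
2767 mod 234 = 193
Check: 193 mod 13 = 11 ✓, 193 mod 18 = 13 ✓

x ≡ 193 (mod 234)


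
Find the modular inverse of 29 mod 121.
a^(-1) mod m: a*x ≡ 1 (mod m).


Use the extended Euclidean algorithm on (121, 29); each row r = 121*s + 29*t:
r=121, s=1, t=0
r=29, s=0, t=1
q=4: r=5, s=1, t=-4   [121*(1) + 29*(-4) = 5]
q=5: r=4, s=-5, t=21   [121*(-5) + 29*(21) = 4]
q=1: r=1, s=6, t=-25   [121*(6) + 29*(-25) = 1]
q=4: r=0, s=-29, t=121   [121*(-29) + 29*(121) = 0]
GCD = 1 with t = -25, so 29*(-25) ≡ 1 (mod 121)
Inverse = -25 mod 121 = 96
Check: 29 * 96 = 2784 ≡ 1 (mod 121)

29^(-1) ≡ 96 (mod 121)


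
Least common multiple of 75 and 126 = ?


GCD(75, 126) = 3
LCM = 75*126/3 = 9450/3 = 3150

LCM = 3150


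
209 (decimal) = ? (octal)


209 (base 10) = 209 (decimal)
209 (decimal) = 321 (base 8)


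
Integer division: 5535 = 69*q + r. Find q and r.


5535 = 69 * 80 + 15
Check: 5520 + 15 = 5535

q = 80, r = 15


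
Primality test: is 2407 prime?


2407 / 29 = 83 (exact division)
2407 is NOT prime.

No, 2407 is not prime


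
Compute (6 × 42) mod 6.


6 × 42 = 252
252 mod 6 = 0


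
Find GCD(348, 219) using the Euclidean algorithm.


348 = 1 * 219 + 129
219 = 1 * 129 + 90
129 = 1 * 90 + 39
90 = 2 * 39 + 12
39 = 3 * 12 + 3
12 = 4 * 3 + 0
GCD = 3


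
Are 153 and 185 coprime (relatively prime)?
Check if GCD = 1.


Euclidean algorithm:
185 = 1 * 153 + 32
153 = 4 * 32 + 25
32 = 1 * 25 + 7
25 = 3 * 7 + 4
7 = 1 * 4 + 3
4 = 1 * 3 + 1
3 = 3 * 1 + 0
GCD(153, 185) = 1

Yes, coprime (GCD = 1)


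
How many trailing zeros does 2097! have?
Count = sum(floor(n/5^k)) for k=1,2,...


floor(2097/5) = 419
floor(2097/25) = 83
floor(2097/125) = 16
floor(2097/625) = 3
Total = 521

521 trailing zeros


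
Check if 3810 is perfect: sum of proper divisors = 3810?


Proper divisors of 3810: 1, 2, 3, 5, 6, 10, 15, 30, 127, 254, 381, 635, 762, 1270, 1905
Sum = 1 + 2 + 3 + 5 + 6 + 10 + 15 + 30 + 127 + 254 + 381 + 635 + 762 + 1270 + 1905 = 5406

No, 3810 is not perfect (5406 ≠ 3810)


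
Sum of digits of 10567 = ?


1 + 0 + 5 + 6 + 7 = 19


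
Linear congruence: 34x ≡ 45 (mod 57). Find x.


GCD(34, 57) = 1, unique solution
a^(-1) mod 57 = 52
x = 52 * 45 mod 57 = 3

x ≡ 3 (mod 57)


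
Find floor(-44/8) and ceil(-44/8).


-44/8 = -5.5000
floor = -6
ceil = -5

floor = -6, ceil = -5


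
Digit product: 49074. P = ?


4 × 9 × 0 × 7 × 4 = 0


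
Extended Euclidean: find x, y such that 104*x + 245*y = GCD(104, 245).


Tabular extended Euclidean (each row: r = 104*s + 245*t):
r=104, s=1, t=0
r=245, s=0, t=1
q=0: r=104, s=1, t=0   [104*(1) + 245*(0) = 104]
q=2: r=37, s=-2, t=1   [104*(-2) + 245*(1) = 37]
q=2: r=30, s=5, t=-2   [104*(5) + 245*(-2) = 30]
q=1: r=7, s=-7, t=3   [104*(-7) + 245*(3) = 7]
q=4: r=2, s=33, t=-14   [104*(33) + 245*(-14) = 2]
q=3: r=1, s=-106, t=45   [104*(-106) + 245*(45) = 1]
q=2: r=0, s=245, t=-104   [104*(245) + 245*(-104) = 0]
GCD = 1; from the row with r=1: x=-106, y=45
Check: 104*(-106) + 245*(45) = -11024 + 11025 = 1

GCD = 1, x = -106, y = 45


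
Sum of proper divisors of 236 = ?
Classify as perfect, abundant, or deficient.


Proper divisors: 1, 2, 4, 59, 118
Sum = 1 + 2 + 4 + 59 + 118 = 184
184 < 236 → deficient

s(236) = 184 (deficient)


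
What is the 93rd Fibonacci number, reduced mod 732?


F(k) mod 732 for k=1..93:
1, 1, 2, 3, 5, 8, 13, 21, 34, 55, 89, 144, 233, 377, 610, 255, 133, 388, 521, 177, 698, 143, 109, 252, 361, 613, 242, 123, 365, 488, 121, 609, 730, 607, 605, 480, 353, 101, 454, 555, 277, 100, 377, 477, 122, 599, 721, 588, 577, 433, 278, 711, 257, 236, 493, 729, 490, 487, 245, 0, 245, 245, 490, 3, 493, 496, 257, 21, 278, 299, 577, 144, 721, 133, 122, 255, 377, 632, 277, 177, 454, 631, 353, 252, 605, 125, 730, 123, 121, 244, 365, 609, 242
F(93) mod 732 = 242


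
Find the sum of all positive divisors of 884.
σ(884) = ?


Divisors of 884: 1, 2, 4, 13, 17, 26, 34, 52, 68, 221, 442, 884
Sum = 1 + 2 + 4 + 13 + 17 + 26 + 34 + 52 + 68 + 221 + 442 + 884 = 1764

σ(884) = 1764


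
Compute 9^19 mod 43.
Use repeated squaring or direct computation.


9^1 mod 43 = 9
9^2 mod 43 = 38
9^3 mod 43 = 41
9^4 mod 43 = 25
9^5 mod 43 = 10
9^6 mod 43 = 4
9^7 mod 43 = 36
9^8 mod 43 = 23
9^9 mod 43 = 35
9^10 mod 43 = 14
9^11 mod 43 = 40
9^12 mod 43 = 16
9^13 mod 43 = 15
9^14 mod 43 = 6
9^15 mod 43 = 11
9^16 mod 43 = 13
9^17 mod 43 = 31
9^18 mod 43 = 21
9^19 mod 43 = 17


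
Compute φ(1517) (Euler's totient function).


1517 = 37 × 41
Prime factors: 37, 41
φ(1517) = 1517 × (1-1/37) × (1-1/41)
= 1517 × 36/37 × 40/41 = 1440

φ(1517) = 1440


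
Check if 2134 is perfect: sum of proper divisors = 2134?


Proper divisors of 2134: 1, 2, 11, 22, 97, 194, 1067
Sum = 1 + 2 + 11 + 22 + 97 + 194 + 1067 = 1394

No, 2134 is not perfect (1394 ≠ 2134)


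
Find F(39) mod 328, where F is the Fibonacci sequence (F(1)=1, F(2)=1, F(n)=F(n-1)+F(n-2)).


F(k) mod 328 for k=1..39:
1, 1, 2, 3, 5, 8, 13, 21, 34, 55, 89, 144, 233, 49, 282, 3, 285, 288, 245, 205, 122, 327, 121, 120, 241, 33, 274, 307, 253, 232, 157, 61, 218, 279, 169, 120, 289, 81, 42
F(39) mod 328 = 42


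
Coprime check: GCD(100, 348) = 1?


Euclidean algorithm:
348 = 3 * 100 + 48
100 = 2 * 48 + 4
48 = 12 * 4 + 0
GCD(100, 348) = 4

No, not coprime (GCD = 4)


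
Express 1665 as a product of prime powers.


1665 / 3 = 555
555 / 3 = 185
185 / 5 = 37
37 / 37 = 1
1665 = 3^2 × 5 × 37


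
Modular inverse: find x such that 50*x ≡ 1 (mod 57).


Use the extended Euclidean algorithm on (57, 50); each row r = 57*s + 50*t:
r=57, s=1, t=0
r=50, s=0, t=1
q=1: r=7, s=1, t=-1   [57*(1) + 50*(-1) = 7]
q=7: r=1, s=-7, t=8   [57*(-7) + 50*(8) = 1]
q=7: r=0, s=50, t=-57   [57*(50) + 50*(-57) = 0]
GCD = 1 with t = 8, so 50*(8) ≡ 1 (mod 57)
Inverse = 8 mod 57 = 8
Check: 50 * 8 = 400 ≡ 1 (mod 57)

50^(-1) ≡ 8 (mod 57)


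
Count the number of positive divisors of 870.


870 = 2^1 × 3^1 × 5^1 × 29^1
d(870) = (1+1) × (1+1) × (1+1) × (1+1) = 16

16 divisors


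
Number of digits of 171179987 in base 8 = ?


171179987 in base 8 = 1214777723
Number of digits = 10

10 digits (base 8)


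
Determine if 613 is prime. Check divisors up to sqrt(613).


Check divisors up to sqrt(613) = 24.7588
No divisors found.
613 is prime.

Yes, 613 is prime


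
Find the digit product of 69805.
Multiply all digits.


6 × 9 × 8 × 0 × 5 = 0


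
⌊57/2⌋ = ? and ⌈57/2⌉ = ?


57/2 = 28.5000
floor = 28
ceil = 29

floor = 28, ceil = 29


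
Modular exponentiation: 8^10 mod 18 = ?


8^1 mod 18 = 8
8^2 mod 18 = 10
8^3 mod 18 = 8
8^4 mod 18 = 10
8^5 mod 18 = 8
8^6 mod 18 = 10
8^7 mod 18 = 8
8^8 mod 18 = 10
8^9 mod 18 = 8
8^10 mod 18 = 10


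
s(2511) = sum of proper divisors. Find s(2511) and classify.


Proper divisors: 1, 3, 9, 27, 31, 81, 93, 279, 837
Sum = 1 + 3 + 9 + 27 + 31 + 81 + 93 + 279 + 837 = 1361
1361 < 2511 → deficient

s(2511) = 1361 (deficient)


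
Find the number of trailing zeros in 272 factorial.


floor(272/5) = 54
floor(272/25) = 10
floor(272/125) = 2
Total = 66

66 trailing zeros


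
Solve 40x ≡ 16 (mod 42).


GCD(40, 42) = 2 divides 16
Divide: 20x ≡ 8 (mod 21)
x ≡ 13 (mod 21)


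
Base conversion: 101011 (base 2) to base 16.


101011 (base 2) = 43 (decimal)
43 (decimal) = 2B (base 16)


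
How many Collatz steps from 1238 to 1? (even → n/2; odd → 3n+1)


1238 → 619 → 1858 → 929 → 2788 → 1394 → 697 → 2092 → 1046 → 523 → 1570 → 785 → 2356 → 1178 → 589 → 1768 → 884 → 442 → 221 → 664 → 332 → 166 → 83 → 250 → 125 → 376 → 188 → 94 → 47 → 142 → 71 → 214 → 107 → 322 → 161 → 484 → 242 → 121 → 364 → 182 → 91 → 274 → 137 → 412 → 206 → 103 → 310 → 155 → 466 → 233 → 700 → 350 → 175 → 526 → 263 → 790 → 395 → 1186 → 593 → 1780 → 890 → 445 → 1336 → 668 → 334 → 167 → 502 → 251 → 754 → 377 → 1132 → 566 → 283 → 850 → 425 → 1276 → 638 → 319 → 958 → 479 → 1438 → 719 → 2158 → 1079 → 3238 → 1619 → 4858 → 2429 → 7288 → 3644 → 1822 → 911 → 2734 → 1367 → 4102 → 2051 → 6154 → 3077 → 9232 → 4616 → 2308 → 1154 → 577 → 1732 → 866 → 433 → 1300 → 650 → 325 → 976 → 488 → 244 → 122 → 61 → 184 → 92 → 46 → 23 → 70 → 35 → 106 → 53 → 160 → 80 → 40 → 20 → 10 → 5 → 16 → 8 → 4 → 2 → 1
Total steps = 132

132 steps


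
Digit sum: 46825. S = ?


4 + 6 + 8 + 2 + 5 = 25


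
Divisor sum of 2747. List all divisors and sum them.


Divisors of 2747: 1, 41, 67, 2747
Sum = 1 + 41 + 67 + 2747 = 2856

σ(2747) = 2856


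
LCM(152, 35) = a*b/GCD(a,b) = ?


GCD(152, 35) = 1
LCM = 152*35/1 = 5320/1 = 5320

LCM = 5320


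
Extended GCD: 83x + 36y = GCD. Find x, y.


Tabular extended Euclidean (each row: r = 83*s + 36*t):
r=83, s=1, t=0
r=36, s=0, t=1
q=2: r=11, s=1, t=-2   [83*(1) + 36*(-2) = 11]
q=3: r=3, s=-3, t=7   [83*(-3) + 36*(7) = 3]
q=3: r=2, s=10, t=-23   [83*(10) + 36*(-23) = 2]
q=1: r=1, s=-13, t=30   [83*(-13) + 36*(30) = 1]
q=2: r=0, s=36, t=-83   [83*(36) + 36*(-83) = 0]
GCD = 1; from the row with r=1: x=-13, y=30
Check: 83*(-13) + 36*(30) = -1079 + 1080 = 1

GCD = 1, x = -13, y = 30


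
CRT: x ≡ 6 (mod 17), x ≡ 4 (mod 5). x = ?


M = 17*5 = 85
M1 = M/17 = 5, M2 = M/5 = 17
M1^(-1) mod 17 = 7, M2^(-1) mod 5 = 3
x = 6*5*7 + 4*17*3 = 414
414 mod 85 = 74
Check: 74 mod 17 = 6 ✓, 74 mod 5 = 4 ✓

x ≡ 74 (mod 85)


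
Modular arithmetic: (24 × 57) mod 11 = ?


24 × 57 = 1368
1368 mod 11 = 4


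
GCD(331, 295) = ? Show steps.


331 = 1 * 295 + 36
295 = 8 * 36 + 7
36 = 5 * 7 + 1
7 = 7 * 1 + 0
GCD = 1


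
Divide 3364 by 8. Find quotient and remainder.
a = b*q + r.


3364 = 8 * 420 + 4
Check: 3360 + 4 = 3364

q = 420, r = 4


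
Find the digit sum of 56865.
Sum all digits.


5 + 6 + 8 + 6 + 5 = 30


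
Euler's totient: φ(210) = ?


210 = 2 × 3 × 5 × 7
Prime factors: 2, 3, 5, 7
φ(210) = 210 × (1-1/2) × (1-1/3) × (1-1/5) × (1-1/7)
= 210 × 1/2 × 2/3 × 4/5 × 6/7 = 48

φ(210) = 48


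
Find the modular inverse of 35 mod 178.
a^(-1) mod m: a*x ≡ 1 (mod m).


Use the extended Euclidean algorithm on (178, 35); each row r = 178*s + 35*t:
r=178, s=1, t=0
r=35, s=0, t=1
q=5: r=3, s=1, t=-5   [178*(1) + 35*(-5) = 3]
q=11: r=2, s=-11, t=56   [178*(-11) + 35*(56) = 2]
q=1: r=1, s=12, t=-61   [178*(12) + 35*(-61) = 1]
q=2: r=0, s=-35, t=178   [178*(-35) + 35*(178) = 0]
GCD = 1 with t = -61, so 35*(-61) ≡ 1 (mod 178)
Inverse = -61 mod 178 = 117
Check: 35 * 117 = 4095 ≡ 1 (mod 178)

35^(-1) ≡ 117 (mod 178)


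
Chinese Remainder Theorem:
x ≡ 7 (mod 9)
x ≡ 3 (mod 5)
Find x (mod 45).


M = 9*5 = 45
M1 = M/9 = 5, M2 = M/5 = 9
M1^(-1) mod 9 = 2, M2^(-1) mod 5 = 4
x = 7*5*2 + 3*9*4 = 178
178 mod 45 = 43
Check: 43 mod 9 = 7 ✓, 43 mod 5 = 3 ✓

x ≡ 43 (mod 45)


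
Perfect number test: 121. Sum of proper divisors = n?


Proper divisors of 121: 1, 11
Sum = 1 + 11 = 12

No, 121 is not perfect (12 ≠ 121)


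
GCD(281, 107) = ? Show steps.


281 = 2 * 107 + 67
107 = 1 * 67 + 40
67 = 1 * 40 + 27
40 = 1 * 27 + 13
27 = 2 * 13 + 1
13 = 13 * 1 + 0
GCD = 1


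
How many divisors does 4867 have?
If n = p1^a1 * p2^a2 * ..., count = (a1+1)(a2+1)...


4867 = 31^1 × 157^1
d(4867) = (1+1) × (1+1) = 4

4 divisors


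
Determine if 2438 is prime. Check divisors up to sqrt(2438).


2438 / 2 = 1219 (exact division)
2438 is NOT prime.

No, 2438 is not prime


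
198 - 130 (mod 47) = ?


198 - 130 = 68
68 mod 47 = 21


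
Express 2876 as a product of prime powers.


2876 / 2 = 1438
1438 / 2 = 719
719 / 719 = 1
2876 = 2^2 × 719


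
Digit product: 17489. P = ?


1 × 7 × 4 × 8 × 9 = 2016


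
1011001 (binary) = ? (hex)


1011001 (base 2) = 89 (decimal)
89 (decimal) = 59 (base 16)


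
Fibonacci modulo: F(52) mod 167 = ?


F(k) mod 167 for k=1..52:
1, 1, 2, 3, 5, 8, 13, 21, 34, 55, 89, 144, 66, 43, 109, 152, 94, 79, 6, 85, 91, 9, 100, 109, 42, 151, 26, 10, 36, 46, 82, 128, 43, 4, 47, 51, 98, 149, 80, 62, 142, 37, 12, 49, 61, 110, 4, 114, 118, 65, 16, 81
F(52) mod 167 = 81


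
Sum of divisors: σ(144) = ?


Divisors of 144: 1, 2, 3, 4, 6, 8, 9, 12, 16, 18, 24, 36, 48, 72, 144
Sum = 1 + 2 + 3 + 4 + 6 + 8 + 9 + 12 + 16 + 18 + 24 + 36 + 48 + 72 + 144 = 403

σ(144) = 403


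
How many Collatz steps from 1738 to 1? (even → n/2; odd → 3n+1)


1738 → 869 → 2608 → 1304 → 652 → 326 → 163 → 490 → 245 → 736 → 368 → 184 → 92 → 46 → 23 → 70 → 35 → 106 → 53 → 160 → 80 → 40 → 20 → 10 → 5 → 16 → 8 → 4 → 2 → 1
Total steps = 29

29 steps


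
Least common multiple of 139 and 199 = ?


GCD(139, 199) = 1
LCM = 139*199/1 = 27661/1 = 27661

LCM = 27661


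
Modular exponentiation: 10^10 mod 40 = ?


10^1 mod 40 = 10
10^2 mod 40 = 20
10^3 mod 40 = 0
10^4 mod 40 = 0
10^5 mod 40 = 0
10^6 mod 40 = 0
10^7 mod 40 = 0
10^8 mod 40 = 0
10^9 mod 40 = 0
10^10 mod 40 = 0


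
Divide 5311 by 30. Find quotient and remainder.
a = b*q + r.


5311 = 30 * 177 + 1
Check: 5310 + 1 = 5311

q = 177, r = 1


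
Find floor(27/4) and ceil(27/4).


27/4 = 6.7500
floor = 6
ceil = 7

floor = 6, ceil = 7


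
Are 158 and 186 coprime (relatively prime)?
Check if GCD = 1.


Euclidean algorithm:
186 = 1 * 158 + 28
158 = 5 * 28 + 18
28 = 1 * 18 + 10
18 = 1 * 10 + 8
10 = 1 * 8 + 2
8 = 4 * 2 + 0
GCD(158, 186) = 2

No, not coprime (GCD = 2)


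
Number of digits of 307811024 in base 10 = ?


307811024 has 9 digits in base 10
floor(log10(307811024)) + 1 = floor(8.4883) + 1 = 9

9 digits (base 10)


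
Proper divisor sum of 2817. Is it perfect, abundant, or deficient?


Proper divisors: 1, 3, 9, 313, 939
Sum = 1 + 3 + 9 + 313 + 939 = 1265
1265 < 2817 → deficient

s(2817) = 1265 (deficient)


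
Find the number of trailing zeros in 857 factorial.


floor(857/5) = 171
floor(857/25) = 34
floor(857/125) = 6
floor(857/625) = 1
Total = 212

212 trailing zeros


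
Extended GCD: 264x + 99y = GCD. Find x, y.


Tabular extended Euclidean (each row: r = 264*s + 99*t):
r=264, s=1, t=0
r=99, s=0, t=1
q=2: r=66, s=1, t=-2   [264*(1) + 99*(-2) = 66]
q=1: r=33, s=-1, t=3   [264*(-1) + 99*(3) = 33]
q=2: r=0, s=3, t=-8   [264*(3) + 99*(-8) = 0]
GCD = 33; from the row with r=33: x=-1, y=3
Check: 264*(-1) + 99*(3) = -264 + 297 = 33

GCD = 33, x = -1, y = 3


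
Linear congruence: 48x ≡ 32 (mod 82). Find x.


GCD(48, 82) = 2 divides 32
Divide: 24x ≡ 16 (mod 41)
x ≡ 28 (mod 41)


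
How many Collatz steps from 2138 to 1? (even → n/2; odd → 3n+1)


2138 → 1069 → 3208 → 1604 → 802 → 401 → 1204 → 602 → 301 → 904 → 452 → 226 → 113 → 340 → 170 → 85 → 256 → 128 → 64 → 32 → 16 → 8 → 4 → 2 → 1
Total steps = 24

24 steps


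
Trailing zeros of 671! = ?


floor(671/5) = 134
floor(671/25) = 26
floor(671/125) = 5
floor(671/625) = 1
Total = 166

166 trailing zeros


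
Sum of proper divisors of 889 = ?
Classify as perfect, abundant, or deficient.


Proper divisors: 1, 7, 127
Sum = 1 + 7 + 127 = 135
135 < 889 → deficient

s(889) = 135 (deficient)


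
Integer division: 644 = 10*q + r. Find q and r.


644 = 10 * 64 + 4
Check: 640 + 4 = 644

q = 64, r = 4


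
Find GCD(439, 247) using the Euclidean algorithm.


439 = 1 * 247 + 192
247 = 1 * 192 + 55
192 = 3 * 55 + 27
55 = 2 * 27 + 1
27 = 27 * 1 + 0
GCD = 1


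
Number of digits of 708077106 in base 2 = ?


708077106 in base 2 = 101010001101000110011000110010
Number of digits = 30

30 digits (base 2)


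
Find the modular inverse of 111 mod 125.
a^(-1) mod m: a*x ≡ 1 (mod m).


Use the extended Euclidean algorithm on (125, 111); each row r = 125*s + 111*t:
r=125, s=1, t=0
r=111, s=0, t=1
q=1: r=14, s=1, t=-1   [125*(1) + 111*(-1) = 14]
q=7: r=13, s=-7, t=8   [125*(-7) + 111*(8) = 13]
q=1: r=1, s=8, t=-9   [125*(8) + 111*(-9) = 1]
q=13: r=0, s=-111, t=125   [125*(-111) + 111*(125) = 0]
GCD = 1 with t = -9, so 111*(-9) ≡ 1 (mod 125)
Inverse = -9 mod 125 = 116
Check: 111 * 116 = 12876 ≡ 1 (mod 125)

111^(-1) ≡ 116 (mod 125)


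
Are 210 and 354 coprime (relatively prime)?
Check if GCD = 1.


Euclidean algorithm:
354 = 1 * 210 + 144
210 = 1 * 144 + 66
144 = 2 * 66 + 12
66 = 5 * 12 + 6
12 = 2 * 6 + 0
GCD(210, 354) = 6

No, not coprime (GCD = 6)


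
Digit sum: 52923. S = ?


5 + 2 + 9 + 2 + 3 = 21


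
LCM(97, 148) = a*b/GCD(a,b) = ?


GCD(97, 148) = 1
LCM = 97*148/1 = 14356/1 = 14356

LCM = 14356


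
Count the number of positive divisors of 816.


816 = 2^4 × 3^1 × 17^1
d(816) = (4+1) × (1+1) × (1+1) = 20

20 divisors


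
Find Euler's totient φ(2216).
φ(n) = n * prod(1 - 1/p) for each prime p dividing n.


2216 = 2^3 × 277
Prime factors: 2, 277
φ(2216) = 2216 × (1-1/2) × (1-1/277)
= 2216 × 1/2 × 276/277 = 1104

φ(2216) = 1104


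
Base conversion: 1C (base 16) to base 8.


1C (base 16) = 28 (decimal)
28 (decimal) = 34 (base 8)


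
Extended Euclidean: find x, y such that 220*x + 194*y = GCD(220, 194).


Tabular extended Euclidean (each row: r = 220*s + 194*t):
r=220, s=1, t=0
r=194, s=0, t=1
q=1: r=26, s=1, t=-1   [220*(1) + 194*(-1) = 26]
q=7: r=12, s=-7, t=8   [220*(-7) + 194*(8) = 12]
q=2: r=2, s=15, t=-17   [220*(15) + 194*(-17) = 2]
q=6: r=0, s=-97, t=110   [220*(-97) + 194*(110) = 0]
GCD = 2; from the row with r=2: x=15, y=-17
Check: 220*(15) + 194*(-17) = 3300 - 3298 = 2

GCD = 2, x = 15, y = -17


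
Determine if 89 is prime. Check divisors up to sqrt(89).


Check divisors up to sqrt(89) = 9.4340
No divisors found.
89 is prime.

Yes, 89 is prime


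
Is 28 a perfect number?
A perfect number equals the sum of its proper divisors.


Proper divisors of 28: 1, 2, 4, 7, 14
Sum = 1 + 2 + 4 + 7 + 14 = 28

Yes, 28 is perfect (28 = 28)


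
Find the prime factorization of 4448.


4448 / 2 = 2224
2224 / 2 = 1112
1112 / 2 = 556
556 / 2 = 278
278 / 2 = 139
139 / 139 = 1
4448 = 2^5 × 139


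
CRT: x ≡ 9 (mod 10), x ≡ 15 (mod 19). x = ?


M = 10*19 = 190
M1 = M/10 = 19, M2 = M/19 = 10
M1^(-1) mod 10 = 9, M2^(-1) mod 19 = 2
x = 9*19*9 + 15*10*2 = 1839
1839 mod 190 = 129
Check: 129 mod 10 = 9 ✓, 129 mod 19 = 15 ✓

x ≡ 129 (mod 190)


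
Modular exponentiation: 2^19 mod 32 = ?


2^1 mod 32 = 2
2^2 mod 32 = 4
2^3 mod 32 = 8
2^4 mod 32 = 16
2^5 mod 32 = 0
2^6 mod 32 = 0
2^7 mod 32 = 0
2^8 mod 32 = 0
2^9 mod 32 = 0
2^10 mod 32 = 0
2^11 mod 32 = 0
2^12 mod 32 = 0
2^13 mod 32 = 0
2^14 mod 32 = 0
2^15 mod 32 = 0
2^16 mod 32 = 0
2^17 mod 32 = 0
2^18 mod 32 = 0
2^19 mod 32 = 0


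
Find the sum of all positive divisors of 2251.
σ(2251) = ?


Divisors of 2251: 1, 2251
Sum = 1 + 2251 = 2252

σ(2251) = 2252


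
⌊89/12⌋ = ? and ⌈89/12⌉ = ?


89/12 = 7.4167
floor = 7
ceil = 8

floor = 7, ceil = 8


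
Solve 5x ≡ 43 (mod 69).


GCD(5, 69) = 1, unique solution
a^(-1) mod 69 = 14
x = 14 * 43 mod 69 = 50

x ≡ 50 (mod 69)


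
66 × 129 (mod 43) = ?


66 × 129 = 8514
8514 mod 43 = 0


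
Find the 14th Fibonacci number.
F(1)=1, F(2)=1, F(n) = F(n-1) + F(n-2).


Sequence: 1, 1, 2, 3, 5, 8, 13, 21, 34, 55, 89, 144, 233, 377
F(14) = 377


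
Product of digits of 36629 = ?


3 × 6 × 6 × 2 × 9 = 1944


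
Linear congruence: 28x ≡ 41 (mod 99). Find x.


GCD(28, 99) = 1, unique solution
a^(-1) mod 99 = 46
x = 46 * 41 mod 99 = 5

x ≡ 5 (mod 99)


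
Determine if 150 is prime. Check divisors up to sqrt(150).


150 / 2 = 75 (exact division)
150 is NOT prime.

No, 150 is not prime


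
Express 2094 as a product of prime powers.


2094 / 2 = 1047
1047 / 3 = 349
349 / 349 = 1
2094 = 2 × 3 × 349
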